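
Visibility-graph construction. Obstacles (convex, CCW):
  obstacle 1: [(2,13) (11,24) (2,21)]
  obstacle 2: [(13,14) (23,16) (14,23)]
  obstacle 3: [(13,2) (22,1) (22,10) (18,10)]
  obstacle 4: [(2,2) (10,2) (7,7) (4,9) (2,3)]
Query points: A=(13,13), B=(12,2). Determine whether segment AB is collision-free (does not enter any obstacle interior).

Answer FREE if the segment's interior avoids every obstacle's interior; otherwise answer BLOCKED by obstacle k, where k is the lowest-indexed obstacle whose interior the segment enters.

Obstacle 1 [(2,13) (11,24) (2,21)]:
  edge (2,13)–(11,24): clear
  edge (11,24)–(2,21): clear
  edge (2,21)–(2,13): clear
  midpoint (25/2,15/2) outside
  → clear
Obstacle 2 [(13,14) (23,16) (14,23)]:
  edge (13,14)–(23,16): clear
  edge (23,16)–(14,23): clear
  edge (14,23)–(13,14): clear
  midpoint (25/2,15/2) outside
  → clear
Obstacle 3 [(13,2) (22,1) (22,10) (18,10)]:
  edge (13,2)–(22,1): clear
  edge (22,1)–(22,10): clear
  edge (22,10)–(18,10): clear
  edge (18,10)–(13,2): clear
  midpoint (25/2,15/2) outside
  → clear
Obstacle 4 [(2,2) (10,2) (7,7) (4,9) (2,3)]:
  edge (2,2)–(10,2): clear
  edge (10,2)–(7,7): clear
  edge (7,7)–(4,9): clear
  edge (4,9)–(2,3): clear
  edge (2,3)–(2,2): clear
  midpoint (25/2,15/2) outside
  → clear

FREE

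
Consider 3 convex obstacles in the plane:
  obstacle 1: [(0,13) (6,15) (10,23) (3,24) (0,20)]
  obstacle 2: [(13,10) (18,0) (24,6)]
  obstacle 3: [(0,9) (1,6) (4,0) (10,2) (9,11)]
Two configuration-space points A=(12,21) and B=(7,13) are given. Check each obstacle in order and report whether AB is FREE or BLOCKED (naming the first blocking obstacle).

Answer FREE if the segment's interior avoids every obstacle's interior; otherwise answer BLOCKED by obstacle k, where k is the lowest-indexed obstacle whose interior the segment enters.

Obstacle 1 [(0,13) (6,15) (10,23) (3,24) (0,20)]:
  edge (0,13)–(6,15): clear
  edge (6,15)–(10,23): clear
  edge (10,23)–(3,24): clear
  edge (3,24)–(0,20): clear
  edge (0,20)–(0,13): clear
  midpoint (19/2,17) outside
  → clear
Obstacle 2 [(13,10) (18,0) (24,6)]:
  edge (13,10)–(18,0): clear
  edge (18,0)–(24,6): clear
  edge (24,6)–(13,10): clear
  midpoint (19/2,17) outside
  → clear
Obstacle 3 [(0,9) (1,6) (4,0) (10,2) (9,11)]:
  edge (0,9)–(1,6): clear
  edge (1,6)–(4,0): clear
  edge (4,0)–(10,2): clear
  edge (10,2)–(9,11): clear
  edge (9,11)–(0,9): clear
  midpoint (19/2,17) outside
  → clear

FREE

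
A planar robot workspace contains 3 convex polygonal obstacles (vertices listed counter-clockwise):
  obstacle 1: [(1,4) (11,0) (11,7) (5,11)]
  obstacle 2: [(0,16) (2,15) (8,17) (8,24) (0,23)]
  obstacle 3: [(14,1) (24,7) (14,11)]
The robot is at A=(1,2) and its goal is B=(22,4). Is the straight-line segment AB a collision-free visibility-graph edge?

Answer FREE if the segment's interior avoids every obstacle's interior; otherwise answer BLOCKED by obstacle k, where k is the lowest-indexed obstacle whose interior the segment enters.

Obstacle 1 [(1,4) (11,0) (11,7) (5,11)]:
  edge (1,4)–(11,0): crosses AB
  edge (11,0)–(11,7): crosses AB
  edge (11,7)–(5,11): clear
  edge (5,11)–(1,4): clear
  → BLOCKED
Obstacle 2 [(0,16) (2,15) (8,17) (8,24) (0,23)]:
  edge (0,16)–(2,15): clear
  edge (2,15)–(8,17): clear
  edge (8,17)–(8,24): clear
  edge (8,24)–(0,23): clear
  edge (0,23)–(0,16): clear
  midpoint (23/2,3) outside
  → clear
Obstacle 3 [(14,1) (24,7) (14,11)]:
  edge (14,1)–(24,7): crosses AB
  edge (24,7)–(14,11): clear
  edge (14,11)–(14,1): crosses AB
  → BLOCKED

BLOCKED by obstacle 1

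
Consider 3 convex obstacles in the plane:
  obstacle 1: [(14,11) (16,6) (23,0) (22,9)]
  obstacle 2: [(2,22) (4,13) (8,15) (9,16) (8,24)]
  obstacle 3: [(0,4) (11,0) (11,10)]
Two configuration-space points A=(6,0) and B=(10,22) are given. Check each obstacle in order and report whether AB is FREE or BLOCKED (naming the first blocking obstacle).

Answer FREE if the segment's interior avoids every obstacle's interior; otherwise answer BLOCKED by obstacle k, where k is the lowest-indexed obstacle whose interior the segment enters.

BLOCKED by obstacle 2

Obstacle 1 [(14,11) (16,6) (23,0) (22,9)]:
  edge (14,11)–(16,6): clear
  edge (16,6)–(23,0): clear
  edge (23,0)–(22,9): clear
  edge (22,9)–(14,11): clear
  midpoint (8,11) outside
  → clear
Obstacle 2 [(2,22) (4,13) (8,15) (9,16) (8,24)]:
  edge (2,22)–(4,13): clear
  edge (4,13)–(8,15): clear
  edge (8,15)–(9,16): crosses AB
  edge (9,16)–(8,24): crosses AB
  edge (8,24)–(2,22): clear
  → BLOCKED
Obstacle 3 [(0,4) (11,0) (11,10)]:
  edge (0,4)–(11,0): crosses AB
  edge (11,0)–(11,10): clear
  edge (11,10)–(0,4): crosses AB
  → BLOCKED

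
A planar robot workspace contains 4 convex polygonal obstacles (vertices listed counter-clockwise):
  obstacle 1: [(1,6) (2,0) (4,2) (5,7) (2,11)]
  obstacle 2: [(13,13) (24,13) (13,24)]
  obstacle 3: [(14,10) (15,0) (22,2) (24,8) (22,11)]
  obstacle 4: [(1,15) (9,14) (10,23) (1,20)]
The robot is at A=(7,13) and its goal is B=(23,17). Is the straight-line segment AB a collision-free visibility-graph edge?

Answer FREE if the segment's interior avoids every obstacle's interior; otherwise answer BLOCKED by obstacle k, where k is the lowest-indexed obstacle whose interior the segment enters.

BLOCKED by obstacle 2

Obstacle 1 [(1,6) (2,0) (4,2) (5,7) (2,11)]:
  edge (1,6)–(2,0): clear
  edge (2,0)–(4,2): clear
  edge (4,2)–(5,7): clear
  edge (5,7)–(2,11): clear
  edge (2,11)–(1,6): clear
  midpoint (15,15) outside
  → clear
Obstacle 2 [(13,13) (24,13) (13,24)]:
  edge (13,13)–(24,13): clear
  edge (24,13)–(13,24): crosses AB
  edge (13,24)–(13,13): crosses AB
  → BLOCKED
Obstacle 3 [(14,10) (15,0) (22,2) (24,8) (22,11)]:
  edge (14,10)–(15,0): clear
  edge (15,0)–(22,2): clear
  edge (22,2)–(24,8): clear
  edge (24,8)–(22,11): clear
  edge (22,11)–(14,10): clear
  midpoint (15,15) outside
  → clear
Obstacle 4 [(1,15) (9,14) (10,23) (1,20)]:
  edge (1,15)–(9,14): clear
  edge (9,14)–(10,23): clear
  edge (10,23)–(1,20): clear
  edge (1,20)–(1,15): clear
  midpoint (15,15) outside
  → clear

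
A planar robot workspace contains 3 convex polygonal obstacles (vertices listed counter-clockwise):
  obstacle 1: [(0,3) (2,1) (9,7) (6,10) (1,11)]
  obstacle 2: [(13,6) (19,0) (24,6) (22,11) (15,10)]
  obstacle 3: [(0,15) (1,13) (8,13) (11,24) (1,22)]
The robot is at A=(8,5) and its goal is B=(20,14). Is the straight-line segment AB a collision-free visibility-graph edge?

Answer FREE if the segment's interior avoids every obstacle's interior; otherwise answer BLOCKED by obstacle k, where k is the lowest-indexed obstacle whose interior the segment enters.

FREE

Obstacle 1 [(0,3) (2,1) (9,7) (6,10) (1,11)]:
  edge (0,3)–(2,1): clear
  edge (2,1)–(9,7): clear
  edge (9,7)–(6,10): clear
  edge (6,10)–(1,11): clear
  edge (1,11)–(0,3): clear
  midpoint (14,19/2) outside
  → clear
Obstacle 2 [(13,6) (19,0) (24,6) (22,11) (15,10)]:
  edge (13,6)–(19,0): clear
  edge (19,0)–(24,6): clear
  edge (24,6)–(22,11): clear
  edge (22,11)–(15,10): clear
  edge (15,10)–(13,6): clear
  midpoint (14,19/2) outside
  → clear
Obstacle 3 [(0,15) (1,13) (8,13) (11,24) (1,22)]:
  edge (0,15)–(1,13): clear
  edge (1,13)–(8,13): clear
  edge (8,13)–(11,24): clear
  edge (11,24)–(1,22): clear
  edge (1,22)–(0,15): clear
  midpoint (14,19/2) outside
  → clear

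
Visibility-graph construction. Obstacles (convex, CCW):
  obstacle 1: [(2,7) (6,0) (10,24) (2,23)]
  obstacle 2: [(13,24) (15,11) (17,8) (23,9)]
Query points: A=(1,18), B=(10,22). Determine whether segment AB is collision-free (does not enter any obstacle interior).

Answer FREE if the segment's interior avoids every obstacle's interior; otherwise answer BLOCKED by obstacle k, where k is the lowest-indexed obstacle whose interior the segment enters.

BLOCKED by obstacle 1

Obstacle 1 [(2,7) (6,0) (10,24) (2,23)]:
  edge (2,7)–(6,0): clear
  edge (6,0)–(10,24): crosses AB
  edge (10,24)–(2,23): clear
  edge (2,23)–(2,7): crosses AB
  → BLOCKED
Obstacle 2 [(13,24) (15,11) (17,8) (23,9)]:
  edge (13,24)–(15,11): clear
  edge (15,11)–(17,8): clear
  edge (17,8)–(23,9): clear
  edge (23,9)–(13,24): clear
  midpoint (11/2,20) outside
  → clear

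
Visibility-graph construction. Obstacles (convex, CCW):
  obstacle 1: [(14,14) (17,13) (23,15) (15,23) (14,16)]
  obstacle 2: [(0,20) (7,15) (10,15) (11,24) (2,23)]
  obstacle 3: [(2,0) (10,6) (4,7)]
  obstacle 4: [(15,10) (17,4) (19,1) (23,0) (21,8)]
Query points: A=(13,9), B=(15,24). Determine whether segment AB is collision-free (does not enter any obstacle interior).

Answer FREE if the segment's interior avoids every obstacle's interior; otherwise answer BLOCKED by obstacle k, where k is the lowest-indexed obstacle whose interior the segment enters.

Obstacle 1 [(14,14) (17,13) (23,15) (15,23) (14,16)]:
  edge (14,14)–(17,13): clear
  edge (17,13)–(23,15): clear
  edge (23,15)–(15,23): clear
  edge (15,23)–(14,16): clear
  edge (14,16)–(14,14): clear
  midpoint (14,33/2) outside
  → clear
Obstacle 2 [(0,20) (7,15) (10,15) (11,24) (2,23)]:
  edge (0,20)–(7,15): clear
  edge (7,15)–(10,15): clear
  edge (10,15)–(11,24): clear
  edge (11,24)–(2,23): clear
  edge (2,23)–(0,20): clear
  midpoint (14,33/2) outside
  → clear
Obstacle 3 [(2,0) (10,6) (4,7)]:
  edge (2,0)–(10,6): clear
  edge (10,6)–(4,7): clear
  edge (4,7)–(2,0): clear
  midpoint (14,33/2) outside
  → clear
Obstacle 4 [(15,10) (17,4) (19,1) (23,0) (21,8)]:
  edge (15,10)–(17,4): clear
  edge (17,4)–(19,1): clear
  edge (19,1)–(23,0): clear
  edge (23,0)–(21,8): clear
  edge (21,8)–(15,10): clear
  midpoint (14,33/2) outside
  → clear

FREE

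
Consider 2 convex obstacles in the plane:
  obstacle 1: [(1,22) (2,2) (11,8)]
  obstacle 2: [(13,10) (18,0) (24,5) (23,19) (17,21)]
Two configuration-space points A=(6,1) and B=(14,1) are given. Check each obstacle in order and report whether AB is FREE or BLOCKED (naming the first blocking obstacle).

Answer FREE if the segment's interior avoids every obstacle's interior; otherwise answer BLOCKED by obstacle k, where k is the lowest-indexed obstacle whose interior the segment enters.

Obstacle 1 [(1,22) (2,2) (11,8)]:
  edge (1,22)–(2,2): clear
  edge (2,2)–(11,8): clear
  edge (11,8)–(1,22): clear
  midpoint (10,1) outside
  → clear
Obstacle 2 [(13,10) (18,0) (24,5) (23,19) (17,21)]:
  edge (13,10)–(18,0): clear
  edge (18,0)–(24,5): clear
  edge (24,5)–(23,19): clear
  edge (23,19)–(17,21): clear
  edge (17,21)–(13,10): clear
  midpoint (10,1) outside
  → clear

FREE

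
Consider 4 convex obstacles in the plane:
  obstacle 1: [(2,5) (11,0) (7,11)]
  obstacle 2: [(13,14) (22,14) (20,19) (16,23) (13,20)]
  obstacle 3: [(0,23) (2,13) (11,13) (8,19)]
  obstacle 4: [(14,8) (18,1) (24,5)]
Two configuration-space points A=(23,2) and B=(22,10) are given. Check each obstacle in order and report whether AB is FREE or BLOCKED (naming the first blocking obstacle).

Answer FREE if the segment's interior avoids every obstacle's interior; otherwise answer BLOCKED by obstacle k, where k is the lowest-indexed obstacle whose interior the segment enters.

Obstacle 1 [(2,5) (11,0) (7,11)]:
  edge (2,5)–(11,0): clear
  edge (11,0)–(7,11): clear
  edge (7,11)–(2,5): clear
  midpoint (45/2,6) outside
  → clear
Obstacle 2 [(13,14) (22,14) (20,19) (16,23) (13,20)]:
  edge (13,14)–(22,14): clear
  edge (22,14)–(20,19): clear
  edge (20,19)–(16,23): clear
  edge (16,23)–(13,20): clear
  edge (13,20)–(13,14): clear
  midpoint (45/2,6) outside
  → clear
Obstacle 3 [(0,23) (2,13) (11,13) (8,19)]:
  edge (0,23)–(2,13): clear
  edge (2,13)–(11,13): clear
  edge (11,13)–(8,19): clear
  edge (8,19)–(0,23): clear
  midpoint (45/2,6) outside
  → clear
Obstacle 4 [(14,8) (18,1) (24,5)]:
  edge (14,8)–(18,1): clear
  edge (18,1)–(24,5): crosses AB
  edge (24,5)–(14,8): crosses AB
  → BLOCKED

BLOCKED by obstacle 4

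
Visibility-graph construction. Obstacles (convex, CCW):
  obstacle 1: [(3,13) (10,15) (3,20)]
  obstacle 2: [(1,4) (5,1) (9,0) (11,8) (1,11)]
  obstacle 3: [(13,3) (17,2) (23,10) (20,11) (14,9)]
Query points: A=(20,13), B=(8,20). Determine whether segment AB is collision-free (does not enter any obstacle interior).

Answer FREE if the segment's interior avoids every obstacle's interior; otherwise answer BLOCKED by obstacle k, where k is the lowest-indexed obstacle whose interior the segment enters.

Obstacle 1 [(3,13) (10,15) (3,20)]:
  edge (3,13)–(10,15): clear
  edge (10,15)–(3,20): clear
  edge (3,20)–(3,13): clear
  midpoint (14,33/2) outside
  → clear
Obstacle 2 [(1,4) (5,1) (9,0) (11,8) (1,11)]:
  edge (1,4)–(5,1): clear
  edge (5,1)–(9,0): clear
  edge (9,0)–(11,8): clear
  edge (11,8)–(1,11): clear
  edge (1,11)–(1,4): clear
  midpoint (14,33/2) outside
  → clear
Obstacle 3 [(13,3) (17,2) (23,10) (20,11) (14,9)]:
  edge (13,3)–(17,2): clear
  edge (17,2)–(23,10): clear
  edge (23,10)–(20,11): clear
  edge (20,11)–(14,9): clear
  edge (14,9)–(13,3): clear
  midpoint (14,33/2) outside
  → clear

FREE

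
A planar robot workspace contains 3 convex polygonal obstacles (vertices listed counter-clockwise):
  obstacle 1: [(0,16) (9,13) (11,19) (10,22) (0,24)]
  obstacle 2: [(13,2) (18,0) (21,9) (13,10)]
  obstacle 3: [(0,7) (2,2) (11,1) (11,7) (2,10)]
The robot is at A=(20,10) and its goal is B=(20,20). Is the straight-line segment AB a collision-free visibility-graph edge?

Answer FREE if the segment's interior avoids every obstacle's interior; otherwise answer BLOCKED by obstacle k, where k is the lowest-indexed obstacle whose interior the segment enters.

FREE

Obstacle 1 [(0,16) (9,13) (11,19) (10,22) (0,24)]:
  edge (0,16)–(9,13): clear
  edge (9,13)–(11,19): clear
  edge (11,19)–(10,22): clear
  edge (10,22)–(0,24): clear
  edge (0,24)–(0,16): clear
  midpoint (20,15) outside
  → clear
Obstacle 2 [(13,2) (18,0) (21,9) (13,10)]:
  edge (13,2)–(18,0): clear
  edge (18,0)–(21,9): clear
  edge (21,9)–(13,10): clear
  edge (13,10)–(13,2): clear
  midpoint (20,15) outside
  → clear
Obstacle 3 [(0,7) (2,2) (11,1) (11,7) (2,10)]:
  edge (0,7)–(2,2): clear
  edge (2,2)–(11,1): clear
  edge (11,1)–(11,7): clear
  edge (11,7)–(2,10): clear
  edge (2,10)–(0,7): clear
  midpoint (20,15) outside
  → clear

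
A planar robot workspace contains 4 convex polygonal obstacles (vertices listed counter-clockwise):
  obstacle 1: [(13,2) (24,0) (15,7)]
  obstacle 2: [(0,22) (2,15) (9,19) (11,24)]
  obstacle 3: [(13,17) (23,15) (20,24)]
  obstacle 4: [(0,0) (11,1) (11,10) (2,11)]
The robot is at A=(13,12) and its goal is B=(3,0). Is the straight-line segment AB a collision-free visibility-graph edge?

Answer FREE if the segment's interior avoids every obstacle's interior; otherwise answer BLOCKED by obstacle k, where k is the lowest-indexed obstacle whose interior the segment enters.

Obstacle 1 [(13,2) (24,0) (15,7)]:
  edge (13,2)–(24,0): clear
  edge (24,0)–(15,7): clear
  edge (15,7)–(13,2): clear
  midpoint (8,6) outside
  → clear
Obstacle 2 [(0,22) (2,15) (9,19) (11,24)]:
  edge (0,22)–(2,15): clear
  edge (2,15)–(9,19): clear
  edge (9,19)–(11,24): clear
  edge (11,24)–(0,22): clear
  midpoint (8,6) outside
  → clear
Obstacle 3 [(13,17) (23,15) (20,24)]:
  edge (13,17)–(23,15): clear
  edge (23,15)–(20,24): clear
  edge (20,24)–(13,17): clear
  midpoint (8,6) outside
  → clear
Obstacle 4 [(0,0) (11,1) (11,10) (2,11)]:
  edge (0,0)–(11,1): crosses AB
  edge (11,1)–(11,10): crosses AB
  edge (11,10)–(2,11): clear
  edge (2,11)–(0,0): clear
  → BLOCKED

BLOCKED by obstacle 4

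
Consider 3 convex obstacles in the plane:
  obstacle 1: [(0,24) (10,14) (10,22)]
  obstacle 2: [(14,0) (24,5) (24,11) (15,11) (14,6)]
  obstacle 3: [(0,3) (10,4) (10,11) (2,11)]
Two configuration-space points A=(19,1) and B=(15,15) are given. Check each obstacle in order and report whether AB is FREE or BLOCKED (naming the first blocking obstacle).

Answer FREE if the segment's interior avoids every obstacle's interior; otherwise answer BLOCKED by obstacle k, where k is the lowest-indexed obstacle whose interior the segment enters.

BLOCKED by obstacle 2

Obstacle 1 [(0,24) (10,14) (10,22)]:
  edge (0,24)–(10,14): clear
  edge (10,14)–(10,22): clear
  edge (10,22)–(0,24): clear
  midpoint (17,8) outside
  → clear
Obstacle 2 [(14,0) (24,5) (24,11) (15,11) (14,6)]:
  edge (14,0)–(24,5): crosses AB
  edge (24,5)–(24,11): clear
  edge (24,11)–(15,11): crosses AB
  edge (15,11)–(14,6): clear
  edge (14,6)–(14,0): clear
  → BLOCKED
Obstacle 3 [(0,3) (10,4) (10,11) (2,11)]:
  edge (0,3)–(10,4): clear
  edge (10,4)–(10,11): clear
  edge (10,11)–(2,11): clear
  edge (2,11)–(0,3): clear
  midpoint (17,8) outside
  → clear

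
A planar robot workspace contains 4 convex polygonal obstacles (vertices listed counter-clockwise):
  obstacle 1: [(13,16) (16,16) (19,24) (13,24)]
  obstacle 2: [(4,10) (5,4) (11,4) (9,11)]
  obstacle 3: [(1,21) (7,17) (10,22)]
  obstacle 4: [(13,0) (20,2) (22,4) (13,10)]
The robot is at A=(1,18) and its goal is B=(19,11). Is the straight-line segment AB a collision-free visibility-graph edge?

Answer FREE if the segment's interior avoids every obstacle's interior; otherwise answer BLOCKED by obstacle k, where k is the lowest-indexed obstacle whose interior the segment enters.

Obstacle 1 [(13,16) (16,16) (19,24) (13,24)]:
  edge (13,16)–(16,16): clear
  edge (16,16)–(19,24): clear
  edge (19,24)–(13,24): clear
  edge (13,24)–(13,16): clear
  midpoint (10,29/2) outside
  → clear
Obstacle 2 [(4,10) (5,4) (11,4) (9,11)]:
  edge (4,10)–(5,4): clear
  edge (5,4)–(11,4): clear
  edge (11,4)–(9,11): clear
  edge (9,11)–(4,10): clear
  midpoint (10,29/2) outside
  → clear
Obstacle 3 [(1,21) (7,17) (10,22)]:
  edge (1,21)–(7,17): clear
  edge (7,17)–(10,22): clear
  edge (10,22)–(1,21): clear
  midpoint (10,29/2) outside
  → clear
Obstacle 4 [(13,0) (20,2) (22,4) (13,10)]:
  edge (13,0)–(20,2): clear
  edge (20,2)–(22,4): clear
  edge (22,4)–(13,10): clear
  edge (13,10)–(13,0): clear
  midpoint (10,29/2) outside
  → clear

FREE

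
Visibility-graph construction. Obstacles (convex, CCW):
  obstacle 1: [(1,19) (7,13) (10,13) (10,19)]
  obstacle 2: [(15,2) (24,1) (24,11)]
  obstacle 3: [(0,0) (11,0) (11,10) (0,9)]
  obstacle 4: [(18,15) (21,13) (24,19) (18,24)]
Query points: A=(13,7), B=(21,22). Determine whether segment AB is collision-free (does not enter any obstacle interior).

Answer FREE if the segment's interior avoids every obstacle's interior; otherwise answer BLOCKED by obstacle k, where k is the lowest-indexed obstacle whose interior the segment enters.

Obstacle 1 [(1,19) (7,13) (10,13) (10,19)]:
  edge (1,19)–(7,13): clear
  edge (7,13)–(10,13): clear
  edge (10,13)–(10,19): clear
  edge (10,19)–(1,19): clear
  midpoint (17,29/2) outside
  → clear
Obstacle 2 [(15,2) (24,1) (24,11)]:
  edge (15,2)–(24,1): clear
  edge (24,1)–(24,11): clear
  edge (24,11)–(15,2): clear
  midpoint (17,29/2) outside
  → clear
Obstacle 3 [(0,0) (11,0) (11,10) (0,9)]:
  edge (0,0)–(11,0): clear
  edge (11,0)–(11,10): clear
  edge (11,10)–(0,9): clear
  edge (0,9)–(0,0): clear
  midpoint (17,29/2) outside
  → clear
Obstacle 4 [(18,15) (21,13) (24,19) (18,24)]:
  edge (18,15)–(21,13): clear
  edge (21,13)–(24,19): clear
  edge (24,19)–(18,24): crosses AB
  edge (18,24)–(18,15): crosses AB
  → BLOCKED

BLOCKED by obstacle 4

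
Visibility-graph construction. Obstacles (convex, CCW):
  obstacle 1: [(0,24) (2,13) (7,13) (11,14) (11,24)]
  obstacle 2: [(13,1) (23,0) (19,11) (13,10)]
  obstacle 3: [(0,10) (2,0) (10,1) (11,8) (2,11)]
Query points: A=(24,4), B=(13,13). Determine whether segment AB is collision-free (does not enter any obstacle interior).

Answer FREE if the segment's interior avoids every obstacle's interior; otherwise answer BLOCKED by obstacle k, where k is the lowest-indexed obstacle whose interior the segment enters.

BLOCKED by obstacle 2

Obstacle 1 [(0,24) (2,13) (7,13) (11,14) (11,24)]:
  edge (0,24)–(2,13): clear
  edge (2,13)–(7,13): clear
  edge (7,13)–(11,14): clear
  edge (11,14)–(11,24): clear
  edge (11,24)–(0,24): clear
  midpoint (37/2,17/2) outside
  → clear
Obstacle 2 [(13,1) (23,0) (19,11) (13,10)]:
  edge (13,1)–(23,0): clear
  edge (23,0)–(19,11): crosses AB
  edge (19,11)–(13,10): crosses AB
  edge (13,10)–(13,1): clear
  → BLOCKED
Obstacle 3 [(0,10) (2,0) (10,1) (11,8) (2,11)]:
  edge (0,10)–(2,0): clear
  edge (2,0)–(10,1): clear
  edge (10,1)–(11,8): clear
  edge (11,8)–(2,11): clear
  edge (2,11)–(0,10): clear
  midpoint (37/2,17/2) outside
  → clear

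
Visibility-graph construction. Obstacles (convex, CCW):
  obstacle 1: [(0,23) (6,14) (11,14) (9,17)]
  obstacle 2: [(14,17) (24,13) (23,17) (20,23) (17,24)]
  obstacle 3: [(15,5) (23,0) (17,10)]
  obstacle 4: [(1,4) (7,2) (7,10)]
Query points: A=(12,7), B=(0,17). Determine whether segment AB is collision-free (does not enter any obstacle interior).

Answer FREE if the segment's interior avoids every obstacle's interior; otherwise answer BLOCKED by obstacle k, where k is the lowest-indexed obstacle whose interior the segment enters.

FREE

Obstacle 1 [(0,23) (6,14) (11,14) (9,17)]:
  edge (0,23)–(6,14): clear
  edge (6,14)–(11,14): clear
  edge (11,14)–(9,17): clear
  edge (9,17)–(0,23): clear
  midpoint (6,12) outside
  → clear
Obstacle 2 [(14,17) (24,13) (23,17) (20,23) (17,24)]:
  edge (14,17)–(24,13): clear
  edge (24,13)–(23,17): clear
  edge (23,17)–(20,23): clear
  edge (20,23)–(17,24): clear
  edge (17,24)–(14,17): clear
  midpoint (6,12) outside
  → clear
Obstacle 3 [(15,5) (23,0) (17,10)]:
  edge (15,5)–(23,0): clear
  edge (23,0)–(17,10): clear
  edge (17,10)–(15,5): clear
  midpoint (6,12) outside
  → clear
Obstacle 4 [(1,4) (7,2) (7,10)]:
  edge (1,4)–(7,2): clear
  edge (7,2)–(7,10): clear
  edge (7,10)–(1,4): clear
  midpoint (6,12) outside
  → clear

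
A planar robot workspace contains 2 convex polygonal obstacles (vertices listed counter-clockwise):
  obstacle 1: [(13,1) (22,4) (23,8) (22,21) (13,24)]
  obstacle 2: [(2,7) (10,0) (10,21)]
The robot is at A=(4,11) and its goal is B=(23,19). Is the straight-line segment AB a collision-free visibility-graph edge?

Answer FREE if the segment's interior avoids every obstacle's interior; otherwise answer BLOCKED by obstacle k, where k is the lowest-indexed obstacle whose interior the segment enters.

Obstacle 1 [(13,1) (22,4) (23,8) (22,21) (13,24)]:
  edge (13,1)–(22,4): clear
  edge (22,4)–(23,8): clear
  edge (23,8)–(22,21): crosses AB
  edge (22,21)–(13,24): clear
  edge (13,24)–(13,1): crosses AB
  → BLOCKED
Obstacle 2 [(2,7) (10,0) (10,21)]:
  edge (2,7)–(10,0): clear
  edge (10,0)–(10,21): crosses AB
  edge (10,21)–(2,7): crosses AB
  → BLOCKED

BLOCKED by obstacle 1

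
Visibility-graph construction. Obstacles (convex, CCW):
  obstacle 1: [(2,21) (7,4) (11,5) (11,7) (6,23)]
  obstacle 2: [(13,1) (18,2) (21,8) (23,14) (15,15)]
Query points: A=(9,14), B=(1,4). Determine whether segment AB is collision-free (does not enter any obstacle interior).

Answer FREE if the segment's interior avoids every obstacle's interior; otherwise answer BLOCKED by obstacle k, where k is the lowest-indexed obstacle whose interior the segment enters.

BLOCKED by obstacle 1

Obstacle 1 [(2,21) (7,4) (11,5) (11,7) (6,23)]:
  edge (2,21)–(7,4): crosses AB
  edge (7,4)–(11,5): clear
  edge (11,5)–(11,7): clear
  edge (11,7)–(6,23): crosses AB
  edge (6,23)–(2,21): clear
  → BLOCKED
Obstacle 2 [(13,1) (18,2) (21,8) (23,14) (15,15)]:
  edge (13,1)–(18,2): clear
  edge (18,2)–(21,8): clear
  edge (21,8)–(23,14): clear
  edge (23,14)–(15,15): clear
  edge (15,15)–(13,1): clear
  midpoint (5,9) outside
  → clear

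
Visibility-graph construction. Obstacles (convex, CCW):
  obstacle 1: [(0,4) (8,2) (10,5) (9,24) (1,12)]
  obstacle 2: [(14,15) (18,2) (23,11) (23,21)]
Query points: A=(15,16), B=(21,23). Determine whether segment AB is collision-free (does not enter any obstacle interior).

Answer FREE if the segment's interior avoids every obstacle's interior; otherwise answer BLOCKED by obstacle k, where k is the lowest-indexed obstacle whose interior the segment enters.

FREE

Obstacle 1 [(0,4) (8,2) (10,5) (9,24) (1,12)]:
  edge (0,4)–(8,2): clear
  edge (8,2)–(10,5): clear
  edge (10,5)–(9,24): clear
  edge (9,24)–(1,12): clear
  edge (1,12)–(0,4): clear
  midpoint (18,39/2) outside
  → clear
Obstacle 2 [(14,15) (18,2) (23,11) (23,21)]:
  edge (14,15)–(18,2): clear
  edge (18,2)–(23,11): clear
  edge (23,11)–(23,21): clear
  edge (23,21)–(14,15): clear
  midpoint (18,39/2) outside
  → clear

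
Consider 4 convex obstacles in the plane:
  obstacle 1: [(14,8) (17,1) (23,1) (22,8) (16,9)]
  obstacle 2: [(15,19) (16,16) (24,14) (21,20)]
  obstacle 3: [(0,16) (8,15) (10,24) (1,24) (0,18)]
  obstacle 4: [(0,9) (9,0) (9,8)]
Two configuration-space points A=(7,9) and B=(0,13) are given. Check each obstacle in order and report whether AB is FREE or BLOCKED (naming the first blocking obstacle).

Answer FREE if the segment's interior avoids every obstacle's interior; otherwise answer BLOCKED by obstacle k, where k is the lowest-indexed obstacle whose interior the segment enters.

FREE

Obstacle 1 [(14,8) (17,1) (23,1) (22,8) (16,9)]:
  edge (14,8)–(17,1): clear
  edge (17,1)–(23,1): clear
  edge (23,1)–(22,8): clear
  edge (22,8)–(16,9): clear
  edge (16,9)–(14,8): clear
  midpoint (7/2,11) outside
  → clear
Obstacle 2 [(15,19) (16,16) (24,14) (21,20)]:
  edge (15,19)–(16,16): clear
  edge (16,16)–(24,14): clear
  edge (24,14)–(21,20): clear
  edge (21,20)–(15,19): clear
  midpoint (7/2,11) outside
  → clear
Obstacle 3 [(0,16) (8,15) (10,24) (1,24) (0,18)]:
  edge (0,16)–(8,15): clear
  edge (8,15)–(10,24): clear
  edge (10,24)–(1,24): clear
  edge (1,24)–(0,18): clear
  edge (0,18)–(0,16): clear
  midpoint (7/2,11) outside
  → clear
Obstacle 4 [(0,9) (9,0) (9,8)]:
  edge (0,9)–(9,0): clear
  edge (9,0)–(9,8): clear
  edge (9,8)–(0,9): clear
  midpoint (7/2,11) outside
  → clear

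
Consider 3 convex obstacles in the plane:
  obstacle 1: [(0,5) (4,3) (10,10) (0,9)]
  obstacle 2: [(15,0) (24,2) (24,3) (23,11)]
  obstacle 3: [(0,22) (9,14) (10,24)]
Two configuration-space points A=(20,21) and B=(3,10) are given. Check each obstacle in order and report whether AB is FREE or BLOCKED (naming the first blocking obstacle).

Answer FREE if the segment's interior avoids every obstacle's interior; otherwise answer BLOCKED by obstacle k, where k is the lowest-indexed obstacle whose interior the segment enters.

Obstacle 1 [(0,5) (4,3) (10,10) (0,9)]:
  edge (0,5)–(4,3): clear
  edge (4,3)–(10,10): clear
  edge (10,10)–(0,9): clear
  edge (0,9)–(0,5): clear
  midpoint (23/2,31/2) outside
  → clear
Obstacle 2 [(15,0) (24,2) (24,3) (23,11)]:
  edge (15,0)–(24,2): clear
  edge (24,2)–(24,3): clear
  edge (24,3)–(23,11): clear
  edge (23,11)–(15,0): clear
  midpoint (23/2,31/2) outside
  → clear
Obstacle 3 [(0,22) (9,14) (10,24)]:
  edge (0,22)–(9,14): clear
  edge (9,14)–(10,24): clear
  edge (10,24)–(0,22): clear
  midpoint (23/2,31/2) outside
  → clear

FREE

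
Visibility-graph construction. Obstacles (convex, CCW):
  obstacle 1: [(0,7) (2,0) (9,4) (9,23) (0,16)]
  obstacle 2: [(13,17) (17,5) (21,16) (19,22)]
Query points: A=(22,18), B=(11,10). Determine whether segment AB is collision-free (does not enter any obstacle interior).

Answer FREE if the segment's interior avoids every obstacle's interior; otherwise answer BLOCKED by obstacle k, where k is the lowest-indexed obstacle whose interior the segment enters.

Obstacle 1 [(0,7) (2,0) (9,4) (9,23) (0,16)]:
  edge (0,7)–(2,0): clear
  edge (2,0)–(9,4): clear
  edge (9,4)–(9,23): clear
  edge (9,23)–(0,16): clear
  edge (0,16)–(0,7): clear
  midpoint (33/2,14) outside
  → clear
Obstacle 2 [(13,17) (17,5) (21,16) (19,22)]:
  edge (13,17)–(17,5): crosses AB
  edge (17,5)–(21,16): clear
  edge (21,16)–(19,22): crosses AB
  edge (19,22)–(13,17): clear
  → BLOCKED

BLOCKED by obstacle 2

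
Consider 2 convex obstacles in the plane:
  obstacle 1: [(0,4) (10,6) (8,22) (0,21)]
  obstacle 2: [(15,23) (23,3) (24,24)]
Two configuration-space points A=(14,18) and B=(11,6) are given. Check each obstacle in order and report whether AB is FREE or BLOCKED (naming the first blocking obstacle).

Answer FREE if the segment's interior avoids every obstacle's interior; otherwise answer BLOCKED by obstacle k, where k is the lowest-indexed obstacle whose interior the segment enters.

Obstacle 1 [(0,4) (10,6) (8,22) (0,21)]:
  edge (0,4)–(10,6): clear
  edge (10,6)–(8,22): clear
  edge (8,22)–(0,21): clear
  edge (0,21)–(0,4): clear
  midpoint (25/2,12) outside
  → clear
Obstacle 2 [(15,23) (23,3) (24,24)]:
  edge (15,23)–(23,3): clear
  edge (23,3)–(24,24): clear
  edge (24,24)–(15,23): clear
  midpoint (25/2,12) outside
  → clear

FREE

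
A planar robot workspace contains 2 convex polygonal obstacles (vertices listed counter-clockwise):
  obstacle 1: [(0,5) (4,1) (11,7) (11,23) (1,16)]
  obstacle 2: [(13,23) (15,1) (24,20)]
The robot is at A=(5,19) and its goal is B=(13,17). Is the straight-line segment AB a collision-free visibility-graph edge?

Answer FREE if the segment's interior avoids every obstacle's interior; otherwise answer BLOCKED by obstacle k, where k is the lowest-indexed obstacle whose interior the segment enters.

Obstacle 1 [(0,5) (4,1) (11,7) (11,23) (1,16)]:
  edge (0,5)–(4,1): clear
  edge (4,1)–(11,7): clear
  edge (11,7)–(11,23): crosses AB
  edge (11,23)–(1,16): crosses AB
  edge (1,16)–(0,5): clear
  → BLOCKED
Obstacle 2 [(13,23) (15,1) (24,20)]:
  edge (13,23)–(15,1): clear
  edge (15,1)–(24,20): clear
  edge (24,20)–(13,23): clear
  midpoint (9,18) outside
  → clear

BLOCKED by obstacle 1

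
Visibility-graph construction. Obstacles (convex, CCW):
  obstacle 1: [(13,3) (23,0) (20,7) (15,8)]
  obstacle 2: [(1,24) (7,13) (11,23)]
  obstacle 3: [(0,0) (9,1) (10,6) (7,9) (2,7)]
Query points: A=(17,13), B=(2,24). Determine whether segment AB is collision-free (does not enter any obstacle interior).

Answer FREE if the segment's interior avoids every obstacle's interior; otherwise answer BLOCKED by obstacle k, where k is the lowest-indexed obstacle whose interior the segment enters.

BLOCKED by obstacle 2

Obstacle 1 [(13,3) (23,0) (20,7) (15,8)]:
  edge (13,3)–(23,0): clear
  edge (23,0)–(20,7): clear
  edge (20,7)–(15,8): clear
  edge (15,8)–(13,3): clear
  midpoint (19/2,37/2) outside
  → clear
Obstacle 2 [(1,24) (7,13) (11,23)]:
  edge (1,24)–(7,13): clear
  edge (7,13)–(11,23): crosses AB
  edge (11,23)–(1,24): crosses AB
  → BLOCKED
Obstacle 3 [(0,0) (9,1) (10,6) (7,9) (2,7)]:
  edge (0,0)–(9,1): clear
  edge (9,1)–(10,6): clear
  edge (10,6)–(7,9): clear
  edge (7,9)–(2,7): clear
  edge (2,7)–(0,0): clear
  midpoint (19/2,37/2) outside
  → clear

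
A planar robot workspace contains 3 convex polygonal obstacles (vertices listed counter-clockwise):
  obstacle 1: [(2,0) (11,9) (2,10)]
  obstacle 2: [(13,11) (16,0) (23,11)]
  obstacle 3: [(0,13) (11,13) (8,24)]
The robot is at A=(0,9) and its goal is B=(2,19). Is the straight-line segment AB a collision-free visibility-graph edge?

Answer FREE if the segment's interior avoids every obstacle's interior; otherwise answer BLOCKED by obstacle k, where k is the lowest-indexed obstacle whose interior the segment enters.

Obstacle 1 [(2,0) (11,9) (2,10)]:
  edge (2,0)–(11,9): clear
  edge (11,9)–(2,10): clear
  edge (2,10)–(2,0): clear
  midpoint (1,14) outside
  → clear
Obstacle 2 [(13,11) (16,0) (23,11)]:
  edge (13,11)–(16,0): clear
  edge (16,0)–(23,11): clear
  edge (23,11)–(13,11): clear
  midpoint (1,14) outside
  → clear
Obstacle 3 [(0,13) (11,13) (8,24)]:
  edge (0,13)–(11,13): crosses AB
  edge (11,13)–(8,24): clear
  edge (8,24)–(0,13): crosses AB
  → BLOCKED

BLOCKED by obstacle 3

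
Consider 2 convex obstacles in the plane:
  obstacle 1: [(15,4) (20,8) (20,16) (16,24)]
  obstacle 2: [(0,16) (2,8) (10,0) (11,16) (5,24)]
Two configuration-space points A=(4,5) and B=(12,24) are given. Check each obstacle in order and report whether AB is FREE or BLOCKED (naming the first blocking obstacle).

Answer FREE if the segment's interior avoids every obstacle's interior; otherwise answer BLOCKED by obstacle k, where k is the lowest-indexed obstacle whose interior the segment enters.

BLOCKED by obstacle 2

Obstacle 1 [(15,4) (20,8) (20,16) (16,24)]:
  edge (15,4)–(20,8): clear
  edge (20,8)–(20,16): clear
  edge (20,16)–(16,24): clear
  edge (16,24)–(15,4): clear
  midpoint (8,29/2) outside
  → clear
Obstacle 2 [(0,16) (2,8) (10,0) (11,16) (5,24)]:
  edge (0,16)–(2,8): clear
  edge (2,8)–(10,0): crosses AB
  edge (10,0)–(11,16): clear
  edge (11,16)–(5,24): crosses AB
  edge (5,24)–(0,16): clear
  → BLOCKED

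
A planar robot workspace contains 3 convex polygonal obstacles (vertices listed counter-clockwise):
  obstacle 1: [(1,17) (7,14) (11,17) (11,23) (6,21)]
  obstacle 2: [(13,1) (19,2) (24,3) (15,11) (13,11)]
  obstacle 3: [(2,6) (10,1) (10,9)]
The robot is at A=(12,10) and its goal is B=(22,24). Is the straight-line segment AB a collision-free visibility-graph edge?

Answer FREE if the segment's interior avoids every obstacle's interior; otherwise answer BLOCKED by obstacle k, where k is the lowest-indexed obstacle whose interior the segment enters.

FREE

Obstacle 1 [(1,17) (7,14) (11,17) (11,23) (6,21)]:
  edge (1,17)–(7,14): clear
  edge (7,14)–(11,17): clear
  edge (11,17)–(11,23): clear
  edge (11,23)–(6,21): clear
  edge (6,21)–(1,17): clear
  midpoint (17,17) outside
  → clear
Obstacle 2 [(13,1) (19,2) (24,3) (15,11) (13,11)]:
  edge (13,1)–(19,2): clear
  edge (19,2)–(24,3): clear
  edge (24,3)–(15,11): clear
  edge (15,11)–(13,11): clear
  edge (13,11)–(13,1): clear
  midpoint (17,17) outside
  → clear
Obstacle 3 [(2,6) (10,1) (10,9)]:
  edge (2,6)–(10,1): clear
  edge (10,1)–(10,9): clear
  edge (10,9)–(2,6): clear
  midpoint (17,17) outside
  → clear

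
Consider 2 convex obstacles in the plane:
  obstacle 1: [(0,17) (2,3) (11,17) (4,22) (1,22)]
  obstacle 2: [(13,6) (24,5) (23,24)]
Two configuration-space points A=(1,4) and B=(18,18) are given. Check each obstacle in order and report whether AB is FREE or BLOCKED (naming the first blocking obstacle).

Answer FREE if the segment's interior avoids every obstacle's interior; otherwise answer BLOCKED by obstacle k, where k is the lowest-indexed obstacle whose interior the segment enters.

BLOCKED by obstacle 1

Obstacle 1 [(0,17) (2,3) (11,17) (4,22) (1,22)]:
  edge (0,17)–(2,3): crosses AB
  edge (2,3)–(11,17): crosses AB
  edge (11,17)–(4,22): clear
  edge (4,22)–(1,22): clear
  edge (1,22)–(0,17): clear
  → BLOCKED
Obstacle 2 [(13,6) (24,5) (23,24)]:
  edge (13,6)–(24,5): clear
  edge (24,5)–(23,24): clear
  edge (23,24)–(13,6): clear
  midpoint (19/2,11) outside
  → clear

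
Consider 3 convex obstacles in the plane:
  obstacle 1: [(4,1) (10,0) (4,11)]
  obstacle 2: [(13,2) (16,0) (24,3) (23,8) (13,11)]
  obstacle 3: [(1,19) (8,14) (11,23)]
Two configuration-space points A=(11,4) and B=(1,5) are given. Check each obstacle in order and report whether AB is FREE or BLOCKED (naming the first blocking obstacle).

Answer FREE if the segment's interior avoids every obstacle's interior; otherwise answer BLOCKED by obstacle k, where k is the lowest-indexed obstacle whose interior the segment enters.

Obstacle 1 [(4,1) (10,0) (4,11)]:
  edge (4,1)–(10,0): clear
  edge (10,0)–(4,11): crosses AB
  edge (4,11)–(4,1): crosses AB
  → BLOCKED
Obstacle 2 [(13,2) (16,0) (24,3) (23,8) (13,11)]:
  edge (13,2)–(16,0): clear
  edge (16,0)–(24,3): clear
  edge (24,3)–(23,8): clear
  edge (23,8)–(13,11): clear
  edge (13,11)–(13,2): clear
  midpoint (6,9/2) outside
  → clear
Obstacle 3 [(1,19) (8,14) (11,23)]:
  edge (1,19)–(8,14): clear
  edge (8,14)–(11,23): clear
  edge (11,23)–(1,19): clear
  midpoint (6,9/2) outside
  → clear

BLOCKED by obstacle 1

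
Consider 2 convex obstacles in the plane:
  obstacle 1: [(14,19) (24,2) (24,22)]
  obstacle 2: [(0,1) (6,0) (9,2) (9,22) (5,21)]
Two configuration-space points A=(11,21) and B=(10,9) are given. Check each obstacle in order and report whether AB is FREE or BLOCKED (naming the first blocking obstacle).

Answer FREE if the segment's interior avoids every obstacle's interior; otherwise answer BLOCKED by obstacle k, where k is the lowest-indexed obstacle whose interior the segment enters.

FREE

Obstacle 1 [(14,19) (24,2) (24,22)]:
  edge (14,19)–(24,2): clear
  edge (24,2)–(24,22): clear
  edge (24,22)–(14,19): clear
  midpoint (21/2,15) outside
  → clear
Obstacle 2 [(0,1) (6,0) (9,2) (9,22) (5,21)]:
  edge (0,1)–(6,0): clear
  edge (6,0)–(9,2): clear
  edge (9,2)–(9,22): clear
  edge (9,22)–(5,21): clear
  edge (5,21)–(0,1): clear
  midpoint (21/2,15) outside
  → clear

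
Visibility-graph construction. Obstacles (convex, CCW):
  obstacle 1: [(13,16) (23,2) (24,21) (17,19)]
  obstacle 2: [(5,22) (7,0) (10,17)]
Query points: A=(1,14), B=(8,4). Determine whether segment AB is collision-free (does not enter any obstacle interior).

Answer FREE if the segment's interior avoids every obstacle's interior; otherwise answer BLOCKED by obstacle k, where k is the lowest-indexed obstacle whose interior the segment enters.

BLOCKED by obstacle 2

Obstacle 1 [(13,16) (23,2) (24,21) (17,19)]:
  edge (13,16)–(23,2): clear
  edge (23,2)–(24,21): clear
  edge (24,21)–(17,19): clear
  edge (17,19)–(13,16): clear
  midpoint (9/2,9) outside
  → clear
Obstacle 2 [(5,22) (7,0) (10,17)]:
  edge (5,22)–(7,0): crosses AB
  edge (7,0)–(10,17): crosses AB
  edge (10,17)–(5,22): clear
  → BLOCKED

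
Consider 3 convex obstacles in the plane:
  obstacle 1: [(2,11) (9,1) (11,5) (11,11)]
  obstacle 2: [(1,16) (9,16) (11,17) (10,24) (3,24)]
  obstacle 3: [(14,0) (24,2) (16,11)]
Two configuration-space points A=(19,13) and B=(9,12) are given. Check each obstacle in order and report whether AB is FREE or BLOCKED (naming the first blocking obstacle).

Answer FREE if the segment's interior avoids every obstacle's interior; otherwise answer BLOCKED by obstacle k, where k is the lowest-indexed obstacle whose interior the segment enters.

FREE

Obstacle 1 [(2,11) (9,1) (11,5) (11,11)]:
  edge (2,11)–(9,1): clear
  edge (9,1)–(11,5): clear
  edge (11,5)–(11,11): clear
  edge (11,11)–(2,11): clear
  midpoint (14,25/2) outside
  → clear
Obstacle 2 [(1,16) (9,16) (11,17) (10,24) (3,24)]:
  edge (1,16)–(9,16): clear
  edge (9,16)–(11,17): clear
  edge (11,17)–(10,24): clear
  edge (10,24)–(3,24): clear
  edge (3,24)–(1,16): clear
  midpoint (14,25/2) outside
  → clear
Obstacle 3 [(14,0) (24,2) (16,11)]:
  edge (14,0)–(24,2): clear
  edge (24,2)–(16,11): clear
  edge (16,11)–(14,0): clear
  midpoint (14,25/2) outside
  → clear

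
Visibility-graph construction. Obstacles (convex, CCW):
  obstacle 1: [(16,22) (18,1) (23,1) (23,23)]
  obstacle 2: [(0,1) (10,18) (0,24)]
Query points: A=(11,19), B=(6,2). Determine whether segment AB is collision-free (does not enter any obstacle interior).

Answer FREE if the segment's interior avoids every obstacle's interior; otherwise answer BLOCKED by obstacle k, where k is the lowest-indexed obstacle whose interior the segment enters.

Obstacle 1 [(16,22) (18,1) (23,1) (23,23)]:
  edge (16,22)–(18,1): clear
  edge (18,1)–(23,1): clear
  edge (23,1)–(23,23): clear
  edge (23,23)–(16,22): clear
  midpoint (17/2,21/2) outside
  → clear
Obstacle 2 [(0,1) (10,18) (0,24)]:
  edge (0,1)–(10,18): clear
  edge (10,18)–(0,24): clear
  edge (0,24)–(0,1): clear
  midpoint (17/2,21/2) outside
  → clear

FREE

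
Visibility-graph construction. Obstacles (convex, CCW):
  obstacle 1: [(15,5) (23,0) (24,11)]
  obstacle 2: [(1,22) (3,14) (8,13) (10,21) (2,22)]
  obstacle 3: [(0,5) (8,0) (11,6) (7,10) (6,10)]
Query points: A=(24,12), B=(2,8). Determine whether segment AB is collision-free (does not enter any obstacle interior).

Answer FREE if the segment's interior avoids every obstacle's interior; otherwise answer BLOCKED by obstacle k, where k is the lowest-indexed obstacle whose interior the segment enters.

Obstacle 1 [(15,5) (23,0) (24,11)]:
  edge (15,5)–(23,0): clear
  edge (23,0)–(24,11): clear
  edge (24,11)–(15,5): clear
  midpoint (13,10) outside
  → clear
Obstacle 2 [(1,22) (3,14) (8,13) (10,21) (2,22)]:
  edge (1,22)–(3,14): clear
  edge (3,14)–(8,13): clear
  edge (8,13)–(10,21): clear
  edge (10,21)–(2,22): clear
  edge (2,22)–(1,22): clear
  midpoint (13,10) outside
  → clear
Obstacle 3 [(0,5) (8,0) (11,6) (7,10) (6,10)]:
  edge (0,5)–(8,0): clear
  edge (8,0)–(11,6): clear
  edge (11,6)–(7,10): crosses AB
  edge (7,10)–(6,10): clear
  edge (6,10)–(0,5): crosses AB
  → BLOCKED

BLOCKED by obstacle 3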